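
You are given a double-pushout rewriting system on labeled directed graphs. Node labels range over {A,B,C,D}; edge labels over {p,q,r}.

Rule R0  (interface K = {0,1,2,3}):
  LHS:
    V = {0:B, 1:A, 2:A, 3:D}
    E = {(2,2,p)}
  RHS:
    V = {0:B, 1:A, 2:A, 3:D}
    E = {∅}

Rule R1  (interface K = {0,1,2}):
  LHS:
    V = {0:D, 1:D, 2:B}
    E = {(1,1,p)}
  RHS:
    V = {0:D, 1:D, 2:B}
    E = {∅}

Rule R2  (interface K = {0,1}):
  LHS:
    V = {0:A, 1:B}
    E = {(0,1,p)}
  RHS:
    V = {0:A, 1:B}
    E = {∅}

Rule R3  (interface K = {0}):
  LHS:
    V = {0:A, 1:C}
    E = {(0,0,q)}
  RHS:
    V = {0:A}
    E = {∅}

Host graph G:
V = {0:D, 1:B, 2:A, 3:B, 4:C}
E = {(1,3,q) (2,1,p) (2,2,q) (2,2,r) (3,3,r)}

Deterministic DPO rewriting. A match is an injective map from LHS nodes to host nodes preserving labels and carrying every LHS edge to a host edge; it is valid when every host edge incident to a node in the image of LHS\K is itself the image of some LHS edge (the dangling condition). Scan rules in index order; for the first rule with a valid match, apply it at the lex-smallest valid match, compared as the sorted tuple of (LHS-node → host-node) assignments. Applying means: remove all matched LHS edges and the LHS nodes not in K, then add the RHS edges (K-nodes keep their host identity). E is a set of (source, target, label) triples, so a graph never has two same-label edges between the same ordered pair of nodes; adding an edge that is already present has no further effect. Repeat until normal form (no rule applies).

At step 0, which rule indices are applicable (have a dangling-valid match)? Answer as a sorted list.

R0: no valid match — LHS pattern not found
R1: no valid match — LHS pattern not found
R2: 1 valid match — {0↦2, 1↦1}
R3: 1 valid match — {0↦2, 1↦4}

Answer: [R2,R3]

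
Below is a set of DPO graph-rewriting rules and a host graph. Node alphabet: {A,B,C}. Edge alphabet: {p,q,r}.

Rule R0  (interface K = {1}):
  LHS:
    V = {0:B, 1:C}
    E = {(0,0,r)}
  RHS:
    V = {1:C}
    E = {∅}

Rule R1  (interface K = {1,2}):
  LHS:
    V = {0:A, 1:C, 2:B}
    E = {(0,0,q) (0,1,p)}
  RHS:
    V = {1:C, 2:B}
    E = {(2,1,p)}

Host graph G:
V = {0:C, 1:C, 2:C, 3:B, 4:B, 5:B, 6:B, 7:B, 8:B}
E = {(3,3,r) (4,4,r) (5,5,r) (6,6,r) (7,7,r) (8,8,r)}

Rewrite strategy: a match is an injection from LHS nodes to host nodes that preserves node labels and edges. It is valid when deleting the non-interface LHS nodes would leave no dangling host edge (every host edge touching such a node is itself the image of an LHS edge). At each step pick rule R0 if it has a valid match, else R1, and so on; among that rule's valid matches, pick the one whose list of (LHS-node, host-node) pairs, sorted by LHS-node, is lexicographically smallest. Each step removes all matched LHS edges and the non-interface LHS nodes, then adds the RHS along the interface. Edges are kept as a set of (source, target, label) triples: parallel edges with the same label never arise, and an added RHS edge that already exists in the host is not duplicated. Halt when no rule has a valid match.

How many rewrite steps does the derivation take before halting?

initial: |V|=9 |E|=6  E = 3-r->3 4-r->4 5-r->5 6-r->6 7-r->7 8-r->8
step 1: apply R0 at {0↦3, 1↦0}  → |V|=8 |E|=5  E = 4-r->4 5-r->5 6-r->6 7-r->7 8-r->8
step 2: apply R0 at {0↦4, 1↦0}  → |V|=7 |E|=4  E = 5-r->5 6-r->6 7-r->7 8-r->8
step 3: apply R0 at {0↦5, 1↦0}  → |V|=6 |E|=3  E = 6-r->6 7-r->7 8-r->8
step 4: apply R0 at {0↦6, 1↦0}  → |V|=5 |E|=2  E = 7-r->7 8-r->8
step 5: apply R0 at {0↦7, 1↦0}  → |V|=4 |E|=1  E = 8-r->8
step 6: apply R0 at {0↦8, 1↦0}  → |V|=3 |E|=0  E = ∅
normal form: no rule applies after step 6

Answer: 6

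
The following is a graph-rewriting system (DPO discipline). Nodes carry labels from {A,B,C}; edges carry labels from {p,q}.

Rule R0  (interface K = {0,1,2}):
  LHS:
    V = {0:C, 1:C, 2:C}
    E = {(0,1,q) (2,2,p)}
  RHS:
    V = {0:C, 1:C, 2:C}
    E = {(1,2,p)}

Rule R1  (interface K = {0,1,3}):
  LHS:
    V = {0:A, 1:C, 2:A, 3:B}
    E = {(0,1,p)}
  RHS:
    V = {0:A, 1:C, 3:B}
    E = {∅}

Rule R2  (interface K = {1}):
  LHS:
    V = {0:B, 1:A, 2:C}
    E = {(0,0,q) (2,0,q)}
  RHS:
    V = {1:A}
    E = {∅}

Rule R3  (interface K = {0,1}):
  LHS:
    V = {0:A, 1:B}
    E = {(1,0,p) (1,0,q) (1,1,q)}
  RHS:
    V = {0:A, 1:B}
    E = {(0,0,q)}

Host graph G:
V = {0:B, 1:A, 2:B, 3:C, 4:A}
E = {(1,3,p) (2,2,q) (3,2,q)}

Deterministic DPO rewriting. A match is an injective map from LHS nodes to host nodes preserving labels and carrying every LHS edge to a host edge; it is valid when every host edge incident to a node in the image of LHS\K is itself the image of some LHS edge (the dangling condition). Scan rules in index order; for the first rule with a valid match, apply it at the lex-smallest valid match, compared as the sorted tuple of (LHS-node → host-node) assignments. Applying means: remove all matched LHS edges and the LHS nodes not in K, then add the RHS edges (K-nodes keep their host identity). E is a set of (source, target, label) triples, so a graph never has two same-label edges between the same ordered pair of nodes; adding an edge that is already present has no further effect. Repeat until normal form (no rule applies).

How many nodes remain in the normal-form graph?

start.  V:5 E:3  edges: 1-p->3 2-q->2 3-q->2
1. fire R1 via {0↦1, 1↦3, 2↦4, 3↦0}  →  V:4 E:2  edges: 2-q->2 3-q->2
2. fire R2 via {0↦2, 1↦1, 2↦3}  →  V:2 E:0  edges: ∅
normal form: no rule applies after step 2
NF nodes: {0:B, 1:A}

Answer: 2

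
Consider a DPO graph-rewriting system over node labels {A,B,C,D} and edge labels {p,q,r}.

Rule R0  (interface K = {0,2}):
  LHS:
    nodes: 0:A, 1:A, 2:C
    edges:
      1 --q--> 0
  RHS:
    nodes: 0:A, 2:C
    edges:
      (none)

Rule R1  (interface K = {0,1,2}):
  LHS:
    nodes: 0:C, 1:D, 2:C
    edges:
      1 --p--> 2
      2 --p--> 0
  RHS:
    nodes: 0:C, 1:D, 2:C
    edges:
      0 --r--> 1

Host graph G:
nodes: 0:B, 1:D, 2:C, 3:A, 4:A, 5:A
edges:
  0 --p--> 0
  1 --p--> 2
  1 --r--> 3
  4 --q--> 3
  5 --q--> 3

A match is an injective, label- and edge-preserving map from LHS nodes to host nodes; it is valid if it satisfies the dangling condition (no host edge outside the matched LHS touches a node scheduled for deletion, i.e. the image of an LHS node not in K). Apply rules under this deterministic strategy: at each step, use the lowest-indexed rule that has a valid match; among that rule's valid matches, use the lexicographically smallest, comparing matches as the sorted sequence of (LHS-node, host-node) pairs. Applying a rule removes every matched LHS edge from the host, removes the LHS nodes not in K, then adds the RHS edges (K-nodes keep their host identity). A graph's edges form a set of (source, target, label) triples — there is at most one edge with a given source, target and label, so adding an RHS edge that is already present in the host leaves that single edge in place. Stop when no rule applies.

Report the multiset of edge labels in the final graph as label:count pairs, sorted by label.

initial: |V|=6 |E|=5  E = 0-p->0 1-p->2 1-r->3 4-q->3 5-q->3
step 1: apply R0 at {0↦3, 1↦4, 2↦2}  → |V|=5 |E|=4  E = 0-p->0 1-p->2 1-r->3 5-q->3
step 2: apply R0 at {0↦3, 1↦5, 2↦2}  → |V|=4 |E|=3  E = 0-p->0 1-p->2 1-r->3
halt: no rule applies after step 2
NF edges: [(0, 0, 'p'), (1, 2, 'p'), (1, 3, 'r')]

Answer: p:2 r:1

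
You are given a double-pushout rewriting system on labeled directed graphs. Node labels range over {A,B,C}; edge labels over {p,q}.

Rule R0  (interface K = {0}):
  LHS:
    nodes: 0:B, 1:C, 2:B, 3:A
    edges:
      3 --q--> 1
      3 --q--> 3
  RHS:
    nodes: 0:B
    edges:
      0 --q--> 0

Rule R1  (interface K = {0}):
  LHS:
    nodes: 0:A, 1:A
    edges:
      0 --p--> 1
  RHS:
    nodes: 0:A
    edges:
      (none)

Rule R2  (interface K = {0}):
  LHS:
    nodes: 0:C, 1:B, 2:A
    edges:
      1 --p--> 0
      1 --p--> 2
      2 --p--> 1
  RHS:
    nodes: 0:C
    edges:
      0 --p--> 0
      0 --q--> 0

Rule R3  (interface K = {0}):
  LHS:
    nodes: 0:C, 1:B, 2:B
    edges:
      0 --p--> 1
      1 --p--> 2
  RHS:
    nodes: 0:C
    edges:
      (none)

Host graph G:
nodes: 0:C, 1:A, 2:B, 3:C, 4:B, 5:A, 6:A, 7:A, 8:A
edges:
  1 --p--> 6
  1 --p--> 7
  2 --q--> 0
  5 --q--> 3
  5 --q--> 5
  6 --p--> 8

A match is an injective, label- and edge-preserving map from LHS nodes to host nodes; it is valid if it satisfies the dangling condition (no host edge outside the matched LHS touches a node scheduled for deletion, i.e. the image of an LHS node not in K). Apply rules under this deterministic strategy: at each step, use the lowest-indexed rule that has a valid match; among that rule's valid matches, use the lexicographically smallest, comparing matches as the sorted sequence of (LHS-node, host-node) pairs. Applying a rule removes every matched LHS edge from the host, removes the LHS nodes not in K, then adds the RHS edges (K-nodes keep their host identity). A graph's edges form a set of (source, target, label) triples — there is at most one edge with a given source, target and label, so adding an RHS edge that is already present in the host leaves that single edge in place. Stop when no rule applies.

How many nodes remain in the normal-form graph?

Answer: 3

Derivation:
[0] host  ⇒  9 nodes, 6 edges  {1-p->6 1-p->7 2-q->0 5-q->3 5-q->5 6-p->8}
[1] R0 @ {0↦2, 1↦3, 2↦4, 3↦5}  ⇒  6 nodes, 5 edges  {1-p->6 1-p->7 2-q->0 2-q->2 6-p->8}
[2] R1 @ {0↦1, 1↦7}  ⇒  5 nodes, 4 edges  {1-p->6 2-q->0 2-q->2 6-p->8}
[3] R1 @ {0↦6, 1↦8}  ⇒  4 nodes, 3 edges  {1-p->6 2-q->0 2-q->2}
[4] R1 @ {0↦1, 1↦6}  ⇒  3 nodes, 2 edges  {2-q->0 2-q->2}
final graph: no rule applies after step 4
NF nodes: {0:C, 1:A, 2:B}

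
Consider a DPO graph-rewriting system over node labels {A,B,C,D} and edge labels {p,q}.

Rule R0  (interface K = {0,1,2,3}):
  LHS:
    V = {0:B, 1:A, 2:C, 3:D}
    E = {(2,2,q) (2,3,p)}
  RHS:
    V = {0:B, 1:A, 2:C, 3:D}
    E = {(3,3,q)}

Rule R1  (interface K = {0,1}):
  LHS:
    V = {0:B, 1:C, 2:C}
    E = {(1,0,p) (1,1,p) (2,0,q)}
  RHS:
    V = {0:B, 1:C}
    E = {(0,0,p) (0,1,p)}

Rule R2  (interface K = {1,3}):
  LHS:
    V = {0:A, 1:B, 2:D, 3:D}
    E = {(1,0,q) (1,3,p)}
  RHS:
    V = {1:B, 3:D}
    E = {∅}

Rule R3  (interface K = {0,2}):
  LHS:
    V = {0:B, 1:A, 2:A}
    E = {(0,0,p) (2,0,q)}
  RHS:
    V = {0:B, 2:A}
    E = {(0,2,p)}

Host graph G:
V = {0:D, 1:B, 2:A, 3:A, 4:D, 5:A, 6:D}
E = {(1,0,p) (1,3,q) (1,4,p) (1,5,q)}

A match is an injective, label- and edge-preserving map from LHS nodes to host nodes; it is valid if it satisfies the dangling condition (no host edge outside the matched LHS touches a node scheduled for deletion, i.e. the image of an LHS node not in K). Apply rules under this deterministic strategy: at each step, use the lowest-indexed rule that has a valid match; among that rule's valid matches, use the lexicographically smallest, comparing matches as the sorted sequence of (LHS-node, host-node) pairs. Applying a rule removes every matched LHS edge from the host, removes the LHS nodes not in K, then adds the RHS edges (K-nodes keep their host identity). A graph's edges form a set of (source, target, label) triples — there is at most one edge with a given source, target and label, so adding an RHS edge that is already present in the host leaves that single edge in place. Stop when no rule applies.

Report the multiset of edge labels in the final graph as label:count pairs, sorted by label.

initial: |V|=7 |E|=4  E = 1-p->0 1-q->3 1-p->4 1-q->5
step 1: apply R2 at {0↦3, 1↦1, 2↦6, 3↦0}  → |V|=5 |E|=2  E = 1-p->4 1-q->5
step 2: apply R2 at {0↦5, 1↦1, 2↦0, 3↦4}  → |V|=3 |E|=0  E = ∅
halt: no rule applies after step 2
NF edges: []

Answer: (no edges)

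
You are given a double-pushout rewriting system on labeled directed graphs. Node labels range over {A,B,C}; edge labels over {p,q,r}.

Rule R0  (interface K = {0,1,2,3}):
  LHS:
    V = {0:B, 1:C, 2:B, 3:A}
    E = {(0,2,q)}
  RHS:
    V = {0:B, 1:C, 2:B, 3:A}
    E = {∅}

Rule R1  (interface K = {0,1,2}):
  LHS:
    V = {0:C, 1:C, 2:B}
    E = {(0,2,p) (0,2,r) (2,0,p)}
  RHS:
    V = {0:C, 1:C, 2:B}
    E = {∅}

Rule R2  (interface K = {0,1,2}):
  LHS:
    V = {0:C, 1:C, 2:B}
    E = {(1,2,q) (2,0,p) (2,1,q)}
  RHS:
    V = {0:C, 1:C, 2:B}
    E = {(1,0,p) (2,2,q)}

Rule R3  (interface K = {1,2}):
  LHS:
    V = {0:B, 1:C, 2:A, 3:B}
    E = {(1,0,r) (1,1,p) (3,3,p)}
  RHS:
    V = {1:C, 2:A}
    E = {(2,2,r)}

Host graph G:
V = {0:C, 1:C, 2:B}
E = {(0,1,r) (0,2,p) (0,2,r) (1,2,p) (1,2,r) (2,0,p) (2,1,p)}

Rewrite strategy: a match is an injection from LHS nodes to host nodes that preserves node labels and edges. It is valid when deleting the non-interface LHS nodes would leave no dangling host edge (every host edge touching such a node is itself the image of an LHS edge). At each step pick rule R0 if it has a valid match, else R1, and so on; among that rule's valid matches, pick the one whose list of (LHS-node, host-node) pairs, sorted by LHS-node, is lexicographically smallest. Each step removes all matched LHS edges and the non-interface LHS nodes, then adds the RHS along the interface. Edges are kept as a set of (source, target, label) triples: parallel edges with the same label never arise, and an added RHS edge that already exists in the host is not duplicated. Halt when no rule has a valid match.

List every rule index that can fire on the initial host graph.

Answer: [R1]

Derivation:
R0: no valid match — LHS pattern not found
R1: 2 valid matches — {0↦0, 1↦1, 2↦2}, {0↦1, 1↦0, 2↦2}
R2: no valid match — LHS pattern not found
R3: no valid match — LHS pattern not found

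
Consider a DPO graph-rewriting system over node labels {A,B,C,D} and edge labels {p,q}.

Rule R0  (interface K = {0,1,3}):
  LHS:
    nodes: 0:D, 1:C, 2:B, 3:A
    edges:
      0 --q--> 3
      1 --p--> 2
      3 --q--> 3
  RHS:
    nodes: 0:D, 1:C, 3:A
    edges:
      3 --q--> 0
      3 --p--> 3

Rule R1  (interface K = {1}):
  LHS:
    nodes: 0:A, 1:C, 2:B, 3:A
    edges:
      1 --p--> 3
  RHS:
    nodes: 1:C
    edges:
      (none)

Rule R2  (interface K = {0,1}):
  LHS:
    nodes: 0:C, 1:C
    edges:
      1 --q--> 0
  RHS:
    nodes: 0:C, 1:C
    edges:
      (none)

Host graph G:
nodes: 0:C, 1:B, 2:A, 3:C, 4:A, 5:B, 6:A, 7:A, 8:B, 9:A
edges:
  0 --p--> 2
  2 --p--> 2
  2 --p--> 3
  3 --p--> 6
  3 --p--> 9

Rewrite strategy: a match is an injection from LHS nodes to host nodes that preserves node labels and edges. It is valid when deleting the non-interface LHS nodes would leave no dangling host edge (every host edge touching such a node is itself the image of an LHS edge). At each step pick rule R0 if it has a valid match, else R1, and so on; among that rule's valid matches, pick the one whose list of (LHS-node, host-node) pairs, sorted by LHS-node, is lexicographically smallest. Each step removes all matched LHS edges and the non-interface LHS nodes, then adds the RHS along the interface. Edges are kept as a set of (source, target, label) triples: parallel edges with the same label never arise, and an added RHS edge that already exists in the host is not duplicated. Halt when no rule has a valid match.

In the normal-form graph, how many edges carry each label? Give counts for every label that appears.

[0] host  ⇒  10 nodes, 5 edges  {0-p->2 2-p->2 2-p->3 3-p->6 3-p->9}
[1] R1 @ {0↦4, 1↦3, 2↦1, 3↦6}  ⇒  7 nodes, 4 edges  {0-p->2 2-p->2 2-p->3 3-p->9}
[2] R1 @ {0↦7, 1↦3, 2↦5, 3↦9}  ⇒  4 nodes, 3 edges  {0-p->2 2-p->2 2-p->3}
normal form: no rule applies after step 2
NF edges: [(0, 2, 'p'), (2, 2, 'p'), (2, 3, 'p')]

Answer: p:3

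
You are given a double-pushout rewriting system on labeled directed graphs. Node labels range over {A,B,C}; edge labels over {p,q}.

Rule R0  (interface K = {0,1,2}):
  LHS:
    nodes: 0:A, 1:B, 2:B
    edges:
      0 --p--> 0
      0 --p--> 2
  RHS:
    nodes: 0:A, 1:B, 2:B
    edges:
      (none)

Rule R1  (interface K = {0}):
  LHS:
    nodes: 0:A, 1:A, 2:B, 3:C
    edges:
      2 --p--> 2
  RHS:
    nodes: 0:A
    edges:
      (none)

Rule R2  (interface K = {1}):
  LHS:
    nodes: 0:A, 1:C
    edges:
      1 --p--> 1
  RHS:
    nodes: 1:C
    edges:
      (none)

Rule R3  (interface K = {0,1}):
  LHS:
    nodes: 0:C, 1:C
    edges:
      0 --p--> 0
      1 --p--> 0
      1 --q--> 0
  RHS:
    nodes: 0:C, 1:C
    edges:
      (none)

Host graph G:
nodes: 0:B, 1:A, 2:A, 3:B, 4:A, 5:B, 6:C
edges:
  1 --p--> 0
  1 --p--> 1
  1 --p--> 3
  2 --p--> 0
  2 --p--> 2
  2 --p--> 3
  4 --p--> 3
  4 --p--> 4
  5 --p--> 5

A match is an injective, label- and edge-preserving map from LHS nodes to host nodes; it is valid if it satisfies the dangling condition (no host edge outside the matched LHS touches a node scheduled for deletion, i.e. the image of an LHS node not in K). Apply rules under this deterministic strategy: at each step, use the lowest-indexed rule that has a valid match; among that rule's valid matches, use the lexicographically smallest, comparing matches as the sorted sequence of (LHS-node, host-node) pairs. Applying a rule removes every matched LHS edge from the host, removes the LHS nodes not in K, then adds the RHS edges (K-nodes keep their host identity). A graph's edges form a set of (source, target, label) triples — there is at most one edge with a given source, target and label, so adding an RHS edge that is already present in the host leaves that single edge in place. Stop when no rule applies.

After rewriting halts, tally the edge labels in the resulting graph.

Answer: p:2

Derivation:
[0] host  ⇒  7 nodes, 9 edges  {1-p->0 1-p->1 1-p->3 2-p->0 2-p->2 2-p->3 4-p->3 4-p->4 5-p->5}
[1] R0 @ {0↦1, 1↦0, 2↦3}  ⇒  7 nodes, 7 edges  {1-p->0 2-p->0 2-p->2 2-p->3 4-p->3 4-p->4 5-p->5}
[2] R0 @ {0↦2, 1↦0, 2↦3}  ⇒  7 nodes, 5 edges  {1-p->0 2-p->0 4-p->3 4-p->4 5-p->5}
[3] R0 @ {0↦4, 1↦0, 2↦3}  ⇒  7 nodes, 3 edges  {1-p->0 2-p->0 5-p->5}
[4] R1 @ {0↦1, 1↦4, 2↦5, 3↦6}  ⇒  4 nodes, 2 edges  {1-p->0 2-p->0}
normal form: no rule applies after step 4
NF edges: [(1, 0, 'p'), (2, 0, 'p')]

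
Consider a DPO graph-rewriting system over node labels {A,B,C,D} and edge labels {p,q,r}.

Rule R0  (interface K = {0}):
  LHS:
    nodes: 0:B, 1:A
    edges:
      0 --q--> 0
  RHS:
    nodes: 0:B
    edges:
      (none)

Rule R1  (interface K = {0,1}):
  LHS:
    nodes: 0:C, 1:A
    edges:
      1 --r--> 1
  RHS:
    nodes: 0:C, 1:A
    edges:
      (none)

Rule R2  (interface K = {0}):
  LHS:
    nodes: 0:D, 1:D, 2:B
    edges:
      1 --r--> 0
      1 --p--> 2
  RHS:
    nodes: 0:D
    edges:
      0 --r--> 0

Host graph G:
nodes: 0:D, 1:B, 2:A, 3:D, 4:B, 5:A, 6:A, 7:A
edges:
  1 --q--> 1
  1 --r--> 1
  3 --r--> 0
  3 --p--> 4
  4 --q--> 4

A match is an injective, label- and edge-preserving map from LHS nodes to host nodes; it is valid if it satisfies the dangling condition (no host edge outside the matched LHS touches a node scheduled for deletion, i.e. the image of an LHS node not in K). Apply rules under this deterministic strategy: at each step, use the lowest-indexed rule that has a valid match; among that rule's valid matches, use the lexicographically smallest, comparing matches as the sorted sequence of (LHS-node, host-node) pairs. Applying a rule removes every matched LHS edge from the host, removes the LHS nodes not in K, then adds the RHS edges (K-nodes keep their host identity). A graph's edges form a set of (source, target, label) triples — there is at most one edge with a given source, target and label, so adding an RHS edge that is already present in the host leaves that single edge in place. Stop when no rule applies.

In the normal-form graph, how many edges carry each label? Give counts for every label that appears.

Answer: r:2

Derivation:
initial: |V|=8 |E|=5  E = 1-q->1 1-r->1 3-r->0 3-p->4 4-q->4
step 1: apply R0 at {0↦1, 1↦2}  → |V|=7 |E|=4  E = 1-r->1 3-r->0 3-p->4 4-q->4
step 2: apply R0 at {0↦4, 1↦5}  → |V|=6 |E|=3  E = 1-r->1 3-r->0 3-p->4
step 3: apply R2 at {0↦0, 1↦3, 2↦4}  → |V|=4 |E|=2  E = 0-r->0 1-r->1
final graph: no rule applies after step 3
NF edges: [(0, 0, 'r'), (1, 1, 'r')]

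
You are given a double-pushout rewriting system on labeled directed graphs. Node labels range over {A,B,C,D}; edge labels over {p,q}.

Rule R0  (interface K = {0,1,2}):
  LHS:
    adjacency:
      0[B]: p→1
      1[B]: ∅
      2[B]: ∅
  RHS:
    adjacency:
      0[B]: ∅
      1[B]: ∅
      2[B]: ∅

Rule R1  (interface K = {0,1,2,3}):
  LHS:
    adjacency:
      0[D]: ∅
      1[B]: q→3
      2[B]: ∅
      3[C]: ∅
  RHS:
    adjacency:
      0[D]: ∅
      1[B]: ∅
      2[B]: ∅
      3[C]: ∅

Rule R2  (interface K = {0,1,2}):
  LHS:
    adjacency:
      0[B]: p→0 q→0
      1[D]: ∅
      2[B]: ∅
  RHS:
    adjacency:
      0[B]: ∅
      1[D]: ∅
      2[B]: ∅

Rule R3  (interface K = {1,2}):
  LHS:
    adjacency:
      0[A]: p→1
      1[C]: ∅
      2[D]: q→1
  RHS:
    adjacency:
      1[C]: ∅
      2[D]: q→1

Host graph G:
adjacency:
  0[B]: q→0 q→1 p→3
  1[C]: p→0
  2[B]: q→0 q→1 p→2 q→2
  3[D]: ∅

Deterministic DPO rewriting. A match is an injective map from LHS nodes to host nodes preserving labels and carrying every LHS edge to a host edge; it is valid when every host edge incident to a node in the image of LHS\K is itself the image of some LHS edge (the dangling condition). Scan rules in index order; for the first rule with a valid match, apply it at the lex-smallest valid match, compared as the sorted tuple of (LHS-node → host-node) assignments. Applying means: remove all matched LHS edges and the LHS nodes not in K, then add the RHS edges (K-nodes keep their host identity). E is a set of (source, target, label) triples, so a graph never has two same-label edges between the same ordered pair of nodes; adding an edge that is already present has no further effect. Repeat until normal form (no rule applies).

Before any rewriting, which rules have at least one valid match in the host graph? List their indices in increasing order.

R0: no valid match — LHS pattern not found
R1: 2 valid matches — {0↦3, 1↦0, 2↦2, 3↦1}, {0↦3, 1↦2, 2↦0, 3↦1}
R2: 1 valid match — {0↦2, 1↦3, 2↦0}
R3: no valid match — LHS pattern not found

Answer: [R1,R2]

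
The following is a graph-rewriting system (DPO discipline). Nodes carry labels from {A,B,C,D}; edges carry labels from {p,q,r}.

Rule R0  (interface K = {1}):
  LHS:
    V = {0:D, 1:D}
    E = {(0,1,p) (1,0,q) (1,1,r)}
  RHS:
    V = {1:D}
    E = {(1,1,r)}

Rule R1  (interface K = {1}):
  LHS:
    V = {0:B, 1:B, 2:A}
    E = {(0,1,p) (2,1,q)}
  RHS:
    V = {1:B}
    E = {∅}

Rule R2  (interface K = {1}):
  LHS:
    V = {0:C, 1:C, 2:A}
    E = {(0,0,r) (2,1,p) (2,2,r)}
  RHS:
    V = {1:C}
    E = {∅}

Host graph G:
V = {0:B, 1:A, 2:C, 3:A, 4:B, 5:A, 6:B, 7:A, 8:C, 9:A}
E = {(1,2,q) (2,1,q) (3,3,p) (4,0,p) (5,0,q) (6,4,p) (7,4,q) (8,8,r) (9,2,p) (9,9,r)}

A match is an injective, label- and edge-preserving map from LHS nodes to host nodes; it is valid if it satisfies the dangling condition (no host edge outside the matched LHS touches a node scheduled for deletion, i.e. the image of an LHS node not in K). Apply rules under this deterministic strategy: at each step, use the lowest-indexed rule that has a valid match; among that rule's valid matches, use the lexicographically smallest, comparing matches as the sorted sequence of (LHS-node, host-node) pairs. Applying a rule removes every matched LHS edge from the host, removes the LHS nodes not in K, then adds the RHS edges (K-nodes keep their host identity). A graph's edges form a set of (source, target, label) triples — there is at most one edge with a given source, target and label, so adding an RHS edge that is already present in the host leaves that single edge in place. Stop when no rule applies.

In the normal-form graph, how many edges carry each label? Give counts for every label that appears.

Answer: p:1 q:2

Rewrite trace:
start.  V:10 E:10  edges: 1-q->2 2-q->1 3-p->3 4-p->0 5-q->0 6-p->4 7-q->4 8-r->8 9-p->2 9-r->9
1. fire R1 via {0↦6, 1↦4, 2↦7}  →  V:8 E:8  edges: 1-q->2 2-q->1 3-p->3 4-p->0 5-q->0 8-r->8 9-p->2 9-r->9
2. fire R1 via {0↦4, 1↦0, 2↦5}  →  V:6 E:6  edges: 1-q->2 2-q->1 3-p->3 8-r->8 9-p->2 9-r->9
3. fire R2 via {0↦8, 1↦2, 2↦9}  →  V:4 E:3  edges: 1-q->2 2-q->1 3-p->3
normal form: no rule applies after step 3
NF edges: [(1, 2, 'q'), (2, 1, 'q'), (3, 3, 'p')]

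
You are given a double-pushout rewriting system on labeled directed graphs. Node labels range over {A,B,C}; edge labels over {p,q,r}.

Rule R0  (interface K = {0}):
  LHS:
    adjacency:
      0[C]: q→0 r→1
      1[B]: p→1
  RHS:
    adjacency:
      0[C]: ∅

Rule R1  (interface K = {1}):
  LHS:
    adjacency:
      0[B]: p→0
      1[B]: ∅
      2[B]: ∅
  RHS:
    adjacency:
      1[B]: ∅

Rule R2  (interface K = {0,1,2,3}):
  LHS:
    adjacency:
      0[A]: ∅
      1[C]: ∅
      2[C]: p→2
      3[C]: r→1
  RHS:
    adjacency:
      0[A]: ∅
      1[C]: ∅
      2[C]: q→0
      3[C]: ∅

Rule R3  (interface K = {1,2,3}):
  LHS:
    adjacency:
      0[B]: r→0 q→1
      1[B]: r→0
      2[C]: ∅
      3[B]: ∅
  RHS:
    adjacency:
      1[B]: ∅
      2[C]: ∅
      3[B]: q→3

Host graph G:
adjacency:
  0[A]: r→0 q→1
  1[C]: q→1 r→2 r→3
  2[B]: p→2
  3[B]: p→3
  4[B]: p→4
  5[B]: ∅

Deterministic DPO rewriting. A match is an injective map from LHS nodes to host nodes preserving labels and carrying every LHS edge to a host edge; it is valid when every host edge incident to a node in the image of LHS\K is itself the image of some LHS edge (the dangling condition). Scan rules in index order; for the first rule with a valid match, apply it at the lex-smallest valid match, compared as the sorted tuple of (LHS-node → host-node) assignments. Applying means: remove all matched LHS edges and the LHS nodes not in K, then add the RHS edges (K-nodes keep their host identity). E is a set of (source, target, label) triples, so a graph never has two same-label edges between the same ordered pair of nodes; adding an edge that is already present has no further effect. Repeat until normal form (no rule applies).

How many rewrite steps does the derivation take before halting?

Answer: 2

Derivation:
[0] host  ⇒  6 nodes, 8 edges  {0-r->0 0-q->1 1-q->1 1-r->2 1-r->3 2-p->2 3-p->3 4-p->4}
[1] R0 @ {0↦1, 1↦2}  ⇒  5 nodes, 5 edges  {0-r->0 0-q->1 1-r->3 3-p->3 4-p->4}
[2] R1 @ {0↦4, 1↦3, 2↦5}  ⇒  3 nodes, 4 edges  {0-r->0 0-q->1 1-r->3 3-p->3}
final graph: no rule applies after step 2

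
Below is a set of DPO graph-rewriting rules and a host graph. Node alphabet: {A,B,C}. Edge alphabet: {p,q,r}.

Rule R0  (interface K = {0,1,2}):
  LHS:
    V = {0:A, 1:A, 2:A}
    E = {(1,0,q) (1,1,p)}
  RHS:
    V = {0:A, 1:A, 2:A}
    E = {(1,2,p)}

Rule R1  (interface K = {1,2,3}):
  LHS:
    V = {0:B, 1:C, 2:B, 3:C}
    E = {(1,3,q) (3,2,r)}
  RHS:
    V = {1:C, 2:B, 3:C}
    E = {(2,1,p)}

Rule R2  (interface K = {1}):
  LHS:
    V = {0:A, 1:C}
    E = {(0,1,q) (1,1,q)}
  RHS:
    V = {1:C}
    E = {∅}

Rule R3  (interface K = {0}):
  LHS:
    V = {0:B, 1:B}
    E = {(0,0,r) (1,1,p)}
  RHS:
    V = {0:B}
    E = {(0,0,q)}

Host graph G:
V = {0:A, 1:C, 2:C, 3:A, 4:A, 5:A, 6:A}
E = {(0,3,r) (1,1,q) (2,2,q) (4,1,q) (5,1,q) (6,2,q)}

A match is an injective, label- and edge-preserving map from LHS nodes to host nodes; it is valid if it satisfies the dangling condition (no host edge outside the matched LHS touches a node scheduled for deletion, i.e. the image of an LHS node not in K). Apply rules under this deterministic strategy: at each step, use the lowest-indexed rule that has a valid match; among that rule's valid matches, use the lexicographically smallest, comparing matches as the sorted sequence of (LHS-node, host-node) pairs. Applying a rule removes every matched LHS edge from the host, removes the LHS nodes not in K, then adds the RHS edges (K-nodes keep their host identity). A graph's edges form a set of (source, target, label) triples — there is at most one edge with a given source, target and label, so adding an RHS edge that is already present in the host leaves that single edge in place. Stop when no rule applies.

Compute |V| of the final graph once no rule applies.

start.  V:7 E:6  edges: 0-r->3 1-q->1 2-q->2 4-q->1 5-q->1 6-q->2
1. fire R2 via {0↦4, 1↦1}  →  V:6 E:4  edges: 0-r->3 2-q->2 5-q->1 6-q->2
2. fire R2 via {0↦6, 1↦2}  →  V:5 E:2  edges: 0-r->3 5-q->1
normal form: no rule applies after step 2
NF nodes: {0:A, 1:C, 2:C, 3:A, 5:A}

Answer: 5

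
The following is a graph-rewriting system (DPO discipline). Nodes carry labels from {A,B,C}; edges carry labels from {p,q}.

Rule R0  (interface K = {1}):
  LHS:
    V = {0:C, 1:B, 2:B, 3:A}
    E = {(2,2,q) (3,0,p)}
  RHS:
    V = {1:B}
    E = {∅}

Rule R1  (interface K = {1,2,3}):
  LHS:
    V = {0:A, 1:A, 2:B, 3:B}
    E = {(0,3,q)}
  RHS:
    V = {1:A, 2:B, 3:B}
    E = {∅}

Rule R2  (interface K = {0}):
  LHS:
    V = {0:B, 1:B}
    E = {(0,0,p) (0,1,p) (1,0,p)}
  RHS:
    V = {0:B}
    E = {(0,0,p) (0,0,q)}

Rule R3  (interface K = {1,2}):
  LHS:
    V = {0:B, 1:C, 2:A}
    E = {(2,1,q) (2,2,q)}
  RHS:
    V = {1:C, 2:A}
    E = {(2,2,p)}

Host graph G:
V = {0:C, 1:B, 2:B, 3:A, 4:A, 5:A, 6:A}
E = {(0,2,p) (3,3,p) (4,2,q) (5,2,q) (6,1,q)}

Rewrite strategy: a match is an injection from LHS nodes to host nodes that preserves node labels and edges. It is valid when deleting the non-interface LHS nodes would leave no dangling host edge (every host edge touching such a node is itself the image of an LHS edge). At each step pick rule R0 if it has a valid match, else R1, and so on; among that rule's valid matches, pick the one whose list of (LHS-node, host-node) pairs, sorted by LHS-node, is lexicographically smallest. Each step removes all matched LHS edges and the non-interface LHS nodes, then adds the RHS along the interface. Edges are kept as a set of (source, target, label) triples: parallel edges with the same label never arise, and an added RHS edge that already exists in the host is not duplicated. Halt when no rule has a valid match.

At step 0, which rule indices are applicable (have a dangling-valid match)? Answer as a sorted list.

R0: no valid match — LHS pattern not found
R1: 9 valid matches — {0↦4, 1↦3, 2↦1, 3↦2}, {0↦4, 1↦5, 2↦1, 3↦2}, {0↦4, 1↦6, 2↦1, 3↦2} (+6 more)
R2: no valid match — LHS pattern not found
R3: no valid match — LHS pattern not found

Answer: [R1]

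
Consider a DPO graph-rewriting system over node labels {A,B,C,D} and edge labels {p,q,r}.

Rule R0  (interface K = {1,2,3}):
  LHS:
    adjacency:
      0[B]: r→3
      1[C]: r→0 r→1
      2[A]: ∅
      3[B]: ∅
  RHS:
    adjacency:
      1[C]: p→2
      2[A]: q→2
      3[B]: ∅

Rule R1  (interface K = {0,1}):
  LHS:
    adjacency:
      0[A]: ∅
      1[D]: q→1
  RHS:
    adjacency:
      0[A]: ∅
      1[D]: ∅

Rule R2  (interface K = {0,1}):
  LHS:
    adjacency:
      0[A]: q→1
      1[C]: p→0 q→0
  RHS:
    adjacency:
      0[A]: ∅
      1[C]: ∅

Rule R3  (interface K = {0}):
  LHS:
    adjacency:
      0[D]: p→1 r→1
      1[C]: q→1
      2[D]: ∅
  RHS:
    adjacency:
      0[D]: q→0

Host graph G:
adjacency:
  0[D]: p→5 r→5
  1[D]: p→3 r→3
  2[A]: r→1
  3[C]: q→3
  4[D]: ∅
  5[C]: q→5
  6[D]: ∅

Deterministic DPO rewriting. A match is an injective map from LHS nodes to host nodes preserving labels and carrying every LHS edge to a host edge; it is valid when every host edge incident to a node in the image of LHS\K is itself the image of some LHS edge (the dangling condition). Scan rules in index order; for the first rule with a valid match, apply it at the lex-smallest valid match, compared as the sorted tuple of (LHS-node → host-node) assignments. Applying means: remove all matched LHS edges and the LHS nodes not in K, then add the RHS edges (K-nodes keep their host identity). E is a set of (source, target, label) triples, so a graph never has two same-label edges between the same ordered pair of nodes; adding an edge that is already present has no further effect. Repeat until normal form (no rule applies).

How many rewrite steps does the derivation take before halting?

[0] host  ⇒  7 nodes, 7 edges  {0-p->5 0-r->5 1-p->3 1-r->3 2-r->1 3-q->3 5-q->5}
[1] R3 @ {0↦0, 1↦5, 2↦4}  ⇒  5 nodes, 5 edges  {0-q->0 1-p->3 1-r->3 2-r->1 3-q->3}
[2] R1 @ {0↦2, 1↦0}  ⇒  5 nodes, 4 edges  {1-p->3 1-r->3 2-r->1 3-q->3}
[3] R3 @ {0↦1, 1↦3, 2↦0}  ⇒  3 nodes, 2 edges  {1-q->1 2-r->1}
[4] R1 @ {0↦2, 1↦1}  ⇒  3 nodes, 1 edges  {2-r->1}
halt: no rule applies after step 4

Answer: 4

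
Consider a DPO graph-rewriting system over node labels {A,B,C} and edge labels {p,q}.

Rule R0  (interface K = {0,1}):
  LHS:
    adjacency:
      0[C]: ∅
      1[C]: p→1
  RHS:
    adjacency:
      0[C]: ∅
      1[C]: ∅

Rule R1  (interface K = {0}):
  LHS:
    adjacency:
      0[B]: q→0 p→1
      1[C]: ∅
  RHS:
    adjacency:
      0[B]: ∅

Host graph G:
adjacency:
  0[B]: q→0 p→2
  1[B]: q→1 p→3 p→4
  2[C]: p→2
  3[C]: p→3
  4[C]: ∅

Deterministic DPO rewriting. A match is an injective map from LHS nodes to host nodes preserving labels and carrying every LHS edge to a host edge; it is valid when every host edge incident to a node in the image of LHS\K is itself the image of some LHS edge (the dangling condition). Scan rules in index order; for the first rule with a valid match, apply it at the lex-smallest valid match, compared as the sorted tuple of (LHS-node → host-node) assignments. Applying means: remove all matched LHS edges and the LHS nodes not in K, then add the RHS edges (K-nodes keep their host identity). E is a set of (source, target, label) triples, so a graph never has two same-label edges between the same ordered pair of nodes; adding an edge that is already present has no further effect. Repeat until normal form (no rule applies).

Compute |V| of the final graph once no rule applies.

initial: |V|=5 |E|=7  E = 0-q->0 0-p->2 1-q->1 1-p->3 1-p->4 2-p->2 3-p->3
step 1: apply R0 at {0↦2, 1↦3}  → |V|=5 |E|=6  E = 0-q->0 0-p->2 1-q->1 1-p->3 1-p->4 2-p->2
step 2: apply R0 at {0↦3, 1↦2}  → |V|=5 |E|=5  E = 0-q->0 0-p->2 1-q->1 1-p->3 1-p->4
step 3: apply R1 at {0↦0, 1↦2}  → |V|=4 |E|=3  E = 1-q->1 1-p->3 1-p->4
step 4: apply R1 at {0↦1, 1↦3}  → |V|=3 |E|=1  E = 1-p->4
final graph: no rule applies after step 4
NF nodes: {0:B, 1:B, 4:C}

Answer: 3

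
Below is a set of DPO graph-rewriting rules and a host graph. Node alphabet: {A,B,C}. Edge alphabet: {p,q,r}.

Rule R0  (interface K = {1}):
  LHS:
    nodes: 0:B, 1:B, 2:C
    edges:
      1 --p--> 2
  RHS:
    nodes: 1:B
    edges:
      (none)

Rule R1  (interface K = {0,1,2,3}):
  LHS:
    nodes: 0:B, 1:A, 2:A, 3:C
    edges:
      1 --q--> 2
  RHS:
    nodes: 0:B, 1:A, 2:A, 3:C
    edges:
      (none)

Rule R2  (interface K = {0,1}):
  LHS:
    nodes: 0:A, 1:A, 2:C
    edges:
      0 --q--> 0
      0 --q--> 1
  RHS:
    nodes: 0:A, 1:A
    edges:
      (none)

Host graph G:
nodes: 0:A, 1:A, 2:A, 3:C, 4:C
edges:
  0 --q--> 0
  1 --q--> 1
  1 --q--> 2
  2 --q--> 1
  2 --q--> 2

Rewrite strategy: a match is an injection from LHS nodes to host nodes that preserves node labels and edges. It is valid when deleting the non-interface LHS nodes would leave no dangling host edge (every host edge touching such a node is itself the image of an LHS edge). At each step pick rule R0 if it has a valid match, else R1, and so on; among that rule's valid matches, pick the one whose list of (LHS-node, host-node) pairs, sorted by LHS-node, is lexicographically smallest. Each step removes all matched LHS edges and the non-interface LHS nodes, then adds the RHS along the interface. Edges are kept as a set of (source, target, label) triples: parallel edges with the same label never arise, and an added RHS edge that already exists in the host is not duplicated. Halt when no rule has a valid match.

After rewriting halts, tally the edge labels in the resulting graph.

Answer: q:1

Steps:
initial: |V|=5 |E|=5  E = 0-q->0 1-q->1 1-q->2 2-q->1 2-q->2
step 1: apply R2 at {0↦1, 1↦2, 2↦3}  → |V|=4 |E|=3  E = 0-q->0 2-q->1 2-q->2
step 2: apply R2 at {0↦2, 1↦1, 2↦4}  → |V|=3 |E|=1  E = 0-q->0
final graph: no rule applies after step 2
NF edges: [(0, 0, 'q')]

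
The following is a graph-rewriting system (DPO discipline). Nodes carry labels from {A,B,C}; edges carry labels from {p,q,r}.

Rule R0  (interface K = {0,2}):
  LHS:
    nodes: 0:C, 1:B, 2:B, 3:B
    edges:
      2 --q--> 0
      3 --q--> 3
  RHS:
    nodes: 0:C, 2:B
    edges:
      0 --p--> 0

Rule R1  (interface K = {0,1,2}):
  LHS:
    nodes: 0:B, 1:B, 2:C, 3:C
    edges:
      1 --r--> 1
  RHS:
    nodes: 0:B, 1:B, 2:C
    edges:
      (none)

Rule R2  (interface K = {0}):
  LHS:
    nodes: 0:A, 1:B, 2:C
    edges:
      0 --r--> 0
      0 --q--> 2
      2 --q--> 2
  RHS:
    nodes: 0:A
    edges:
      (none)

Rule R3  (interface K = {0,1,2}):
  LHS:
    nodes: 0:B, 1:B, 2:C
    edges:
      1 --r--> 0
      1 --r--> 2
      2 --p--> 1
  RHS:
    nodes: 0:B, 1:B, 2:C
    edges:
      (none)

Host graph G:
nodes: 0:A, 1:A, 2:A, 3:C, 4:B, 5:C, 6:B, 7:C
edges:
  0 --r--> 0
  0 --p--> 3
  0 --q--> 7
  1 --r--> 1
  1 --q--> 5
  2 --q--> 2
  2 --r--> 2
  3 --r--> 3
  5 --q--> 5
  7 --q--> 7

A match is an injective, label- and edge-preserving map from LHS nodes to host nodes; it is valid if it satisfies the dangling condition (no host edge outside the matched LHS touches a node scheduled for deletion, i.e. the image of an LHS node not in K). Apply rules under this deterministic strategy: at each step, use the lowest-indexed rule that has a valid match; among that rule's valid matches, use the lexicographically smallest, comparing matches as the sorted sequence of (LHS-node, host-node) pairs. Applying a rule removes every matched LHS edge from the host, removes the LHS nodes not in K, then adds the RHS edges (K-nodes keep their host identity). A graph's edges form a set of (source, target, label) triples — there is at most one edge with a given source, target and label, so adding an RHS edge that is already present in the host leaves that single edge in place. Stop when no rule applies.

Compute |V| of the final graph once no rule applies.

[0] host  ⇒  8 nodes, 10 edges  {0-r->0 0-p->3 0-q->7 1-r->1 1-q->5 2-q->2 2-r->2 3-r->3 5-q->5 7-q->7}
[1] R2 @ {0↦0, 1↦4, 2↦7}  ⇒  6 nodes, 7 edges  {0-p->3 1-r->1 1-q->5 2-q->2 2-r->2 3-r->3 5-q->5}
[2] R2 @ {0↦1, 1↦6, 2↦5}  ⇒  4 nodes, 4 edges  {0-p->3 2-q->2 2-r->2 3-r->3}
normal form: no rule applies after step 2
NF nodes: {0:A, 1:A, 2:A, 3:C}

Answer: 4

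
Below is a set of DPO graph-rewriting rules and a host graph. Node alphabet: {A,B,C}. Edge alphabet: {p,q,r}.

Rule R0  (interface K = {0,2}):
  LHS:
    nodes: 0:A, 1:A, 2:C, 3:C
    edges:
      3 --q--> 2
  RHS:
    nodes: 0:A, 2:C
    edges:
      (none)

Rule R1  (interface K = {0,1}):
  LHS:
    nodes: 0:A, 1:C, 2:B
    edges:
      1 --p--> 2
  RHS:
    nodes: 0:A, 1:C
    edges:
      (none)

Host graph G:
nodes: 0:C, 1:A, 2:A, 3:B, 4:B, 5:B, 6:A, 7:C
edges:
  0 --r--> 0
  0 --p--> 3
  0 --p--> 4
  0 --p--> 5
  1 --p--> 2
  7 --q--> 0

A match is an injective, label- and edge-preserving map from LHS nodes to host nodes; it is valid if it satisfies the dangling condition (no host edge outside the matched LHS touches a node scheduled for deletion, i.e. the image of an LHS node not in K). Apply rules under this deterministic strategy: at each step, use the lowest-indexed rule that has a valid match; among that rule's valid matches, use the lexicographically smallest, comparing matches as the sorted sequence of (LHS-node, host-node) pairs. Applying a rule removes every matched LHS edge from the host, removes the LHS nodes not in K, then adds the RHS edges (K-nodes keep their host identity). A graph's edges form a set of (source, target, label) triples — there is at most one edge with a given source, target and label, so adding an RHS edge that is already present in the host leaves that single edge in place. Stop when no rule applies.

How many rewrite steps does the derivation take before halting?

initial: |V|=8 |E|=6  E = 0-r->0 0-p->3 0-p->4 0-p->5 1-p->2 7-q->0
step 1: apply R0 at {0↦1, 1↦6, 2↦0, 3↦7}  → |V|=6 |E|=5  E = 0-r->0 0-p->3 0-p->4 0-p->5 1-p->2
step 2: apply R1 at {0↦1, 1↦0, 2↦3}  → |V|=5 |E|=4  E = 0-r->0 0-p->4 0-p->5 1-p->2
step 3: apply R1 at {0↦1, 1↦0, 2↦4}  → |V|=4 |E|=3  E = 0-r->0 0-p->5 1-p->2
step 4: apply R1 at {0↦1, 1↦0, 2↦5}  → |V|=3 |E|=2  E = 0-r->0 1-p->2
normal form: no rule applies after step 4

Answer: 4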